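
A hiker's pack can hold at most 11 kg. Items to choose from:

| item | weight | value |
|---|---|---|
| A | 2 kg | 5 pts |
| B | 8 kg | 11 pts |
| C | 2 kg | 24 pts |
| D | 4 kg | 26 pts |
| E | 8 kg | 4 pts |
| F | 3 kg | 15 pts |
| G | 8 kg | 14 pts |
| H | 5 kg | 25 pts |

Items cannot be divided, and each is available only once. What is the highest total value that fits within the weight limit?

75 pts

This is a 0/1 knapsack; check combinations near the capacity.
- C+D+H: weight 2+4+5=11, value 24+26+25=75
- A+C+D+F: weight 2+2+4+3=11, value 5+24+26+15=70
- C+D+F: weight 2+4+3=9, value 24+26+15=65
Best: 75 pts.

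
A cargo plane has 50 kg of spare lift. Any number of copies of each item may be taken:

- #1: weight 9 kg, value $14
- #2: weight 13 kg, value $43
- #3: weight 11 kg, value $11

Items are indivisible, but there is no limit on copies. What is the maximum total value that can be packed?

Best value-per-unit is #2 at 43/13; filling with it alone gives 3×43 = 129.
Optimal mix: 1×#1 + 3×#2 → weight 48, value 143.

$143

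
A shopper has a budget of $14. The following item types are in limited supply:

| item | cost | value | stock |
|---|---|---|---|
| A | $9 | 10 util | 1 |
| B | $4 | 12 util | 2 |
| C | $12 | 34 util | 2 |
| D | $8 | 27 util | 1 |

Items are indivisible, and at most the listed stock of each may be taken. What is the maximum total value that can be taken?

Best selections within cost 14 and stock limits:
- 1×B + 1×D: cost 12, value 39
- 1×C: cost 12, value 34
Best: 39 util.

39 util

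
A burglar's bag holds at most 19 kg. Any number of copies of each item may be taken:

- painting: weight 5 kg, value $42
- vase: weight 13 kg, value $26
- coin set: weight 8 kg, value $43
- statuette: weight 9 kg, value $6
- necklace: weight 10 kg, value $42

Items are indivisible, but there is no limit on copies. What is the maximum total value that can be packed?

$127

Best value-per-unit is painting at 42/5; filling with it alone gives 3×42 = 126.
Optimal mix: 2×painting + 1×coin set → weight 18, value 127.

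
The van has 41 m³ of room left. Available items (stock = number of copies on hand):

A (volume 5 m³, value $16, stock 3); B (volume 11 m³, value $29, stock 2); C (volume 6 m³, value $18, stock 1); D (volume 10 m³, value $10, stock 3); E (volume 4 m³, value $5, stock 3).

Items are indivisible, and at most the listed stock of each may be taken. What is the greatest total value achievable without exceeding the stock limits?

$111

Top feasible selections:
- 3×A + 2×B + 1×E: volume 41, value 111
- 2×A + 2×B + 1×C: volume 38, value 108
Best: $111.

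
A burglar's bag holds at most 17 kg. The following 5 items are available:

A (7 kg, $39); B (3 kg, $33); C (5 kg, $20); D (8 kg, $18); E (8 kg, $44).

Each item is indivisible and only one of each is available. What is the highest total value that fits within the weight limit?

Check high-value combinations within 17 kg:
- B+C+E: weight 3+5+8=16, value 33+20+44=97
- A+B+C: weight 7+3+5=15, value 39+33+20=92
- A+E: weight 7+8=15, value 39+44=83
Best: $97.

$97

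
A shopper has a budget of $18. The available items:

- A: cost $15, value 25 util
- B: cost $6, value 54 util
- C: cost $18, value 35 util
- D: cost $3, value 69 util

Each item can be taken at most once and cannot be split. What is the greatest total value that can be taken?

123 util

Check high-value combinations within $18:
- B+D: cost 6+3=9, value 54+69=123
- A+D: cost 15+3=18, value 25+69=94
- D: cost 3, value 69
- B: cost 6, value 54
- C: cost 18, value 35
Best: 123 util.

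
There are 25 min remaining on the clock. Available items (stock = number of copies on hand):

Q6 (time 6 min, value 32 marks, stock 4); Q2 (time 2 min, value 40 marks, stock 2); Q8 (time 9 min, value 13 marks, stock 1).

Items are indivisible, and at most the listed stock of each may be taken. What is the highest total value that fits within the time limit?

Best selections within time 25 and stock limits:
- 3×Q6 + 2×Q2: time 22, value 176
- 2×Q6 + 2×Q2 + 1×Q8: time 25, value 157
- 2×Q6 + 2×Q2: time 16, value 144
Best: 176 marks.

176 marks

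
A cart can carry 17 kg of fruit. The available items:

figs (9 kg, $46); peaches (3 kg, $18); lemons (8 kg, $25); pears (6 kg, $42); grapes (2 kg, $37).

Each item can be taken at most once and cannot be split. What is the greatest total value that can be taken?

$125

Check high-value combinations within 17 kg:
- figs+pears+grapes: weight 9+6+2=17, value 46+42+37=125
- lemons+pears+grapes: weight 8+6+2=16, value 25+42+37=104
- figs+peaches+grapes: weight 9+3+2=14, value 46+18+37=101
- peaches+pears+grapes: weight 3+6+2=11, value 18+42+37=97
- figs+pears: weight 9+6=15, value 46+42=88
Best: $125.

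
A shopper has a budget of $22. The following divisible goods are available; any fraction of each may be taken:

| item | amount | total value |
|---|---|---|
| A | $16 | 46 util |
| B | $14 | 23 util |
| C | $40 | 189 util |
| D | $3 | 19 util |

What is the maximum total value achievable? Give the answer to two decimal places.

Take in order of value per unit:
- D (19/3 per unit): all 3 → value 19, running total 19.00
- C (189/40 per unit): 19 of 40 → value 19×189/40 = 89.7750, running total 108.78
Total 108.78.

108.78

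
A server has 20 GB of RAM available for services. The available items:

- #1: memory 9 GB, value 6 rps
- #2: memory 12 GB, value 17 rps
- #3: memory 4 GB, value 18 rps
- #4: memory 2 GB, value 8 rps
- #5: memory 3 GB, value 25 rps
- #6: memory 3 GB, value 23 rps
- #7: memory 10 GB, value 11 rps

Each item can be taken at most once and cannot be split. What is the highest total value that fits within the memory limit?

77 rps

Check high-value combinations within 20 GB:
- #3+#5+#6+#7: memory 4+3+3+10=20, value 18+25+23+11=77
- #3+#4+#5+#6: memory 4+2+3+3=12, value 18+8+25+23=74
- #2+#4+#5+#6: memory 12+2+3+3=20, value 17+8+25+23=73
- #1+#3+#5+#6: memory 9+4+3+3=19, value 6+18+25+23=72
Best: 77 rps.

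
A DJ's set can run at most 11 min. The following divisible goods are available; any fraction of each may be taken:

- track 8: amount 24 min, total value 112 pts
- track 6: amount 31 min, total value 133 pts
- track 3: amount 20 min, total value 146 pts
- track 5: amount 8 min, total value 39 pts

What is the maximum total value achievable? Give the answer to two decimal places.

Take in order of value per unit:
- track 3 (146/20 per unit): 11 of 20 → value 11×146/20 = 80.3000, running total 80.30
Total 80.30.

80.30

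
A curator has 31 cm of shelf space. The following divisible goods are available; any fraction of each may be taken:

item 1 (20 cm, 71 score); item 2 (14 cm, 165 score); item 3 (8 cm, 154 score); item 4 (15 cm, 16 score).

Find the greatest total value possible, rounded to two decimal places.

Take in order of value per unit:
- item 3 (154/8 per unit): all 8 → value 154, running total 154.00
- item 2 (165/14 per unit): all 14 → value 165, running total 319.00
- item 1 (71/20 per unit): 9 of 20 → value 9×71/20 = 31.9500, running total 350.95
Total 350.95.

350.95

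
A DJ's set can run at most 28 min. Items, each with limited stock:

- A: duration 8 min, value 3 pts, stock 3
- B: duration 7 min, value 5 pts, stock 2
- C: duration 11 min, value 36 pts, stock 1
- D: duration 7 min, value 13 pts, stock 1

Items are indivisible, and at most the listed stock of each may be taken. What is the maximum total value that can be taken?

Top feasible selections:
- 1×B + 1×C + 1×D: duration 25, value 54
- 1×A + 1×C + 1×D: duration 26, value 52
Best: 54 pts.

54 pts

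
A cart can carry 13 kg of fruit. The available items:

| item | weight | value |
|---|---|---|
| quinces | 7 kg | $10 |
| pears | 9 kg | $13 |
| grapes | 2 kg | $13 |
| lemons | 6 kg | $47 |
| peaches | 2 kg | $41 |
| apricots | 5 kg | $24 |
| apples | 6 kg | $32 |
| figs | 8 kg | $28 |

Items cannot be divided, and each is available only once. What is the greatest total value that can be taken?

This is a 0/1 knapsack; check combinations near the capacity.
- lemons+peaches+apricots: weight 6+2+5=13, value 47+41+24=112
- grapes+lemons+peaches: weight 2+6+2=10, value 13+47+41=101
- peaches+apricots+apples: weight 2+5+6=13, value 41+24+32=97
- lemons+peaches: weight 6+2=8, value 47+41=88
- grapes+peaches+apples: weight 2+2+6=10, value 13+41+32=86
Best: $112.

$112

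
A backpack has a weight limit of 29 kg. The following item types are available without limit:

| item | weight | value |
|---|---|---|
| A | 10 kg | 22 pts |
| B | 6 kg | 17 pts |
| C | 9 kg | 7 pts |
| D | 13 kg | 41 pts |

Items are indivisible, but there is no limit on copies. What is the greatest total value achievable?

82 pts

Best value-per-unit is D at 41/13, and filling with it alone uses weight 2×13=26. No mix of the others beats 2×41 = 82.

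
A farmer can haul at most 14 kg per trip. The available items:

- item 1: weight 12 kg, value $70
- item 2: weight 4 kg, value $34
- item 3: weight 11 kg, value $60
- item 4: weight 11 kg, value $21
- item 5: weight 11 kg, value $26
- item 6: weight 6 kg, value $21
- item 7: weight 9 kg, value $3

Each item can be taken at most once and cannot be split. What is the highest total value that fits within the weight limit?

$70

Check high-value combinations within 14 kg:
- item 1: weight 12, value 70
- item 3: weight 11, value 60
- item 2+item 6: weight 4+6=10, value 34+21=55
Best: $70.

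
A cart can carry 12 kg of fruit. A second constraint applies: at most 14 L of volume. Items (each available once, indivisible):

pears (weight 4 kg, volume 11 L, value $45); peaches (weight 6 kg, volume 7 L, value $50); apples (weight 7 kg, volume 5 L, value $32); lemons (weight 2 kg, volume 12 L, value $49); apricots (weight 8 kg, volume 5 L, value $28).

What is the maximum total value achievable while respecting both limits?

$50

Feasible sets respecting both limits:
- peaches: weight 6, volume 7, value 50
- lemons: weight 2, volume 12, value 49
- pears: weight 4, volume 11, value 45
Best: $50.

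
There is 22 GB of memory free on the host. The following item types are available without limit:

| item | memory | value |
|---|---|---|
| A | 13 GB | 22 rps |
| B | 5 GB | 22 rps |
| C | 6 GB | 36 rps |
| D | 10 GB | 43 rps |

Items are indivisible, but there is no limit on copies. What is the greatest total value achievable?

Best value-per-unit is C at 36/6; filling with it alone gives 3×36 = 108.
Optimal mix: 2×B + 2×C → memory 22, value 116.

116 rps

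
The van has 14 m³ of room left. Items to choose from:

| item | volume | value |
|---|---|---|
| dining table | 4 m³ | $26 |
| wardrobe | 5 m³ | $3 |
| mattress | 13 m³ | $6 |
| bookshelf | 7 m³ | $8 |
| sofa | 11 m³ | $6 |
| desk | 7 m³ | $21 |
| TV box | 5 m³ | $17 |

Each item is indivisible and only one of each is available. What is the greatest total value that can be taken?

Check high-value combinations within 14 m³:
- dining table+desk: volume 4+7=11, value 26+21=47
- dining table+wardrobe+TV box: volume 4+5+5=14, value 26+3+17=46
- dining table+TV box: volume 4+5=9, value 26+17=43
Best: $47.

$47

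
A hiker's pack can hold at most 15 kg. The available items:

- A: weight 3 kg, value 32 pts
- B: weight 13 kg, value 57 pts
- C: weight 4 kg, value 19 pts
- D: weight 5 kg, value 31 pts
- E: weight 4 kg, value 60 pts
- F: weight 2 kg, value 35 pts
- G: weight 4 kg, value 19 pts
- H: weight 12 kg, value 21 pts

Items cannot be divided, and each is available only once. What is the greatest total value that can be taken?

158 pts

Check high-value combinations within 15 kg:
- A+D+E+F: weight 3+5+4+2=14, value 32+31+60+35=158
- A+C+E+F: weight 3+4+4+2=13, value 32+19+60+35=146
- A+E+F+G: weight 3+4+2+4=13, value 32+60+35+19=146
Best: 158 pts.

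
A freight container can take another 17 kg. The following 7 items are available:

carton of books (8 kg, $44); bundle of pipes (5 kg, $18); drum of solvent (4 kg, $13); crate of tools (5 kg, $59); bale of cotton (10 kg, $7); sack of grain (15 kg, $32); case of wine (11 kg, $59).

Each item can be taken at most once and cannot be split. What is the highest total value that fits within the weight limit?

$118

Check high-value combinations within 17 kg:
- crate of tools+case of wine: weight 5+11=16, value 59+59=118
- carton of books+drum of solvent+crate of tools: weight 8+4+5=17, value 44+13+59=116
- carton of books+crate of tools: weight 8+5=13, value 44+59=103
- bundle of pipes+drum of solvent+crate of tools: weight 5+4+5=14, value 18+13+59=90
Best: $118.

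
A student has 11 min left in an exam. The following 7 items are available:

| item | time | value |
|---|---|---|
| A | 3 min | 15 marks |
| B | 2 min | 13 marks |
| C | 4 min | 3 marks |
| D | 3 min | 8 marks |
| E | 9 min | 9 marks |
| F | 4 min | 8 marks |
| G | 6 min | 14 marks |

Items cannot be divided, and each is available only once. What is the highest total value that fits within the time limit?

Check high-value combinations within 11 min:
- A+B+G: time 3+2+6=11, value 15+13+14=42
- A+B+D: time 3+2+3=8, value 15+13+8=36
- A+B+F: time 3+2+4=9, value 15+13+8=36
Best: 42 marks.

42 marks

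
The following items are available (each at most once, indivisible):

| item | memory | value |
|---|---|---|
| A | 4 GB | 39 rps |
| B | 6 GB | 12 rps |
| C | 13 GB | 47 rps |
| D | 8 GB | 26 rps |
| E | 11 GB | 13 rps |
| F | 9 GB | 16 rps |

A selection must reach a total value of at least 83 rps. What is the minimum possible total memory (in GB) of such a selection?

Subsets with value ≥ 83, sorted by total memory:
- A+C: memory 17, value 86
- A+B+C: memory 23, value 98
Minimum memory: 17 GB.

17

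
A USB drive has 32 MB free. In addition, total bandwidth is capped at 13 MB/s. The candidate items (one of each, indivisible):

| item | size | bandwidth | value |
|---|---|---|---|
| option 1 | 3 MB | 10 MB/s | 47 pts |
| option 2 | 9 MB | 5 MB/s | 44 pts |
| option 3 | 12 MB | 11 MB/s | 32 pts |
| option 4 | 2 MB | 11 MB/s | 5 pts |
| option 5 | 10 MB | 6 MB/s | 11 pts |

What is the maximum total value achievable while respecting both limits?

Feasible sets respecting both limits:
- option 2+option 5: size 19, bandwidth 11, value 55
- option 1: size 3, bandwidth 10, value 47
- option 2: size 9, bandwidth 5, value 44
- option 3: size 12, bandwidth 11, value 32
Best: 55 pts.

55 pts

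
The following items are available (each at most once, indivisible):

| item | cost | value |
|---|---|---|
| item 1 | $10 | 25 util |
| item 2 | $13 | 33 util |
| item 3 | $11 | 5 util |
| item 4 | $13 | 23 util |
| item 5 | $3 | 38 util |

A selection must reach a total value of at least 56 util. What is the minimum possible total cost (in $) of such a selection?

Subsets with value ≥ 56, sorted by total cost:
- item 1+item 5: cost 13, value 63
- item 2+item 5: cost 16, value 71
Minimum cost: 13 $.

13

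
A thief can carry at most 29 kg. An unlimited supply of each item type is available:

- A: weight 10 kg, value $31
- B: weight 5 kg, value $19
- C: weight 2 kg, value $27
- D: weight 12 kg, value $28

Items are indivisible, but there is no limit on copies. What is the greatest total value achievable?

$378

Best value-per-unit is C at 27/2, and filling with it alone uses weight 14×2=28. No mix of the others beats 14×27 = 378.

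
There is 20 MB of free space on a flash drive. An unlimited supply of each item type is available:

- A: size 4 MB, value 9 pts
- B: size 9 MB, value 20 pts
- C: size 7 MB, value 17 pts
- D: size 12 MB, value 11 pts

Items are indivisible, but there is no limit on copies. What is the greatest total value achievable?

Best value-per-unit is C at 17/7; filling with it alone gives 2×17 = 34.
Optimal mix: 1×A + 1×B + 1×C → size 20, value 46.

46 pts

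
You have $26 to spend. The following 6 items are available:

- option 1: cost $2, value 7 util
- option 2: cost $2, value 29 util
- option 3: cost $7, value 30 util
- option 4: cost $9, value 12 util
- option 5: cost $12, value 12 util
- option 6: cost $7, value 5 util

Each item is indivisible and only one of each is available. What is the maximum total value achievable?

Check high-value combinations within $26:
- option 1+option 2+option 3+option 4: cost 2+2+7+9=20, value 7+29+30+12=78
- option 1+option 2+option 3+option 5: cost 2+2+7+12=23, value 7+29+30+12=78
- option 2+option 3+option 4+option 6: cost 2+7+9+7=25, value 29+30+12+5=76
Best: 78 util.

78 util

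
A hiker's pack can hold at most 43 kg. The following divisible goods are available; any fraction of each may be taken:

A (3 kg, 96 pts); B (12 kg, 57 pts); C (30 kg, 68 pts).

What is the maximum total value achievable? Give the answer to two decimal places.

Take in order of value per unit:
- A (96/3 per unit): all 3 → value 96, running total 96.00
- B (57/12 per unit): all 12 → value 57, running total 153.00
- C (68/30 per unit): 28 of 30 → value 28×68/30 = 63.4667, running total 216.47
Total 216.47.

216.47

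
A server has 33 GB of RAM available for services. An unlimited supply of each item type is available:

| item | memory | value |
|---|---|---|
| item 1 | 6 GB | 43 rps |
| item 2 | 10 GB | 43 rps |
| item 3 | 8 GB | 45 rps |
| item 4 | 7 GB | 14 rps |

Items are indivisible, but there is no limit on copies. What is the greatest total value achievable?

217 rps

Best value-per-unit is item 1 at 43/6; filling with it alone gives 5×43 = 215.
Optimal mix: 4×item 1 + 1×item 3 → memory 32, value 217.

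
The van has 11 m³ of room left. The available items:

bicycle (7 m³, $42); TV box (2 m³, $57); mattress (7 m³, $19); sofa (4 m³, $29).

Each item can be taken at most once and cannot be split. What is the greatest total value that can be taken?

$99

Check high-value combinations within 11 m³:
- bicycle+TV box: volume 7+2=9, value 42+57=99
- TV box+sofa: volume 2+4=6, value 57+29=86
- TV box+mattress: volume 2+7=9, value 57+19=76
Best: $99.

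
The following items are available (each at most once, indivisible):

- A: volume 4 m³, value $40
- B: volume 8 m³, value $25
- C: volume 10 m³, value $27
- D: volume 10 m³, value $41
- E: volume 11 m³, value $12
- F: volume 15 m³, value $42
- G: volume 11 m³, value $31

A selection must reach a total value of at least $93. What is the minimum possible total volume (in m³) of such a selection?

Subsets with value ≥ 93, sorted by total volume:
- A+B+D: volume 22, value 106
- A+B+G: volume 23, value 96
- A+C+D: volume 24, value 108
- A+D+G: volume 25, value 112
Minimum volume: 22 m³.

22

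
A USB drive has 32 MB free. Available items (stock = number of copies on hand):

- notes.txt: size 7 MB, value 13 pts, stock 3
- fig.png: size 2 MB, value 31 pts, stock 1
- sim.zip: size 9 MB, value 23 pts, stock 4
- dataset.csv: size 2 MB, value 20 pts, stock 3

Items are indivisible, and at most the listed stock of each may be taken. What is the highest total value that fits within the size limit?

Top feasible selections:
- 2×notes.txt + 1×fig.png + 1×sim.zip + 3×dataset.csv: size 31, value 140
- 1×fig.png + 2×sim.zip + 3×dataset.csv: size 26, value 137
- 3×notes.txt + 1×fig.png + 3×dataset.csv: size 29, value 130
- 1×notes.txt + 1×fig.png + 2×sim.zip + 2×dataset.csv: size 31, value 130
Best: 140 pts.

140 pts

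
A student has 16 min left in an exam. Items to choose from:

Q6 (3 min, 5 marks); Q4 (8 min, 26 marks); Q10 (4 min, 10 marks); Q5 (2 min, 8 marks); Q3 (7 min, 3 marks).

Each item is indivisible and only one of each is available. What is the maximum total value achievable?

44 marks

Check high-value combinations within 16 min:
- Q4+Q10+Q5: time 8+4+2=14, value 26+10+8=44
- Q6+Q4+Q10: time 3+8+4=15, value 5+26+10=41
- Q6+Q4+Q5: time 3+8+2=13, value 5+26+8=39
- Q4+Q10: time 8+4=12, value 26+10=36
Best: 44 marks.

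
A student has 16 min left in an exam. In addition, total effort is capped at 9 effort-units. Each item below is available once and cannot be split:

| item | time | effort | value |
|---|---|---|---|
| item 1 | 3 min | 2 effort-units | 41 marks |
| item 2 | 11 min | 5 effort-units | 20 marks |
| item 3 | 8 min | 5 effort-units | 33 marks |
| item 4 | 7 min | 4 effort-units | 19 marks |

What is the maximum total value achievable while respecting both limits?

Feasible sets respecting both limits:
- item 1+item 3: time 11, effort 7, value 74
- item 1+item 2: time 14, effort 7, value 61
- item 1+item 4: time 10, effort 6, value 60
Best: 74 marks.

74 marks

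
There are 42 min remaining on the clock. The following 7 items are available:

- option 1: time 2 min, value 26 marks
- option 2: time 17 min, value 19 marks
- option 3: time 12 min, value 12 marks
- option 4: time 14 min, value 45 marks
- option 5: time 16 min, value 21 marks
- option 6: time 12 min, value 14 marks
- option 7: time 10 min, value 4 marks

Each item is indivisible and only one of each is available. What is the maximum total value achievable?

Check high-value combinations within 42 min:
- option 1+option 3+option 4+option 6: time 2+12+14+12=40, value 26+12+45+14=97
- option 1+option 4+option 5+option 7: time 2+14+16+10=42, value 26+45+21+4=96
- option 1+option 4+option 5: time 2+14+16=32, value 26+45+21=92
Best: 97 marks.

97 marks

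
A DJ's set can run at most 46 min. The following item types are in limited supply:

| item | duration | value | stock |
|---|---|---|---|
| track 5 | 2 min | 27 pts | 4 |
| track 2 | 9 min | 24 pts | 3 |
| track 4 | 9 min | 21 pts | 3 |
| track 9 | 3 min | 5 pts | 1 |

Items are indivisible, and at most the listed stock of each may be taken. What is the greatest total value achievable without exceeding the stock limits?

201 pts

Top feasible selections:
- 4×track 5 + 3×track 2 + 1×track 4: duration 44, value 201
- 4×track 5 + 2×track 2 + 2×track 4: duration 44, value 198
- 4×track 5 + 1×track 2 + 3×track 4: duration 44, value 195
Best: 201 pts.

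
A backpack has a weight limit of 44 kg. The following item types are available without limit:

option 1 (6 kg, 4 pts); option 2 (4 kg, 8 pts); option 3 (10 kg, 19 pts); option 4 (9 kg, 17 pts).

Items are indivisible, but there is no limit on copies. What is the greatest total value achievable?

88 pts

Best value-per-unit is option 2 at 8/4, and filling with it alone uses weight 11×4=44. No mix of the others beats 11×8 = 88.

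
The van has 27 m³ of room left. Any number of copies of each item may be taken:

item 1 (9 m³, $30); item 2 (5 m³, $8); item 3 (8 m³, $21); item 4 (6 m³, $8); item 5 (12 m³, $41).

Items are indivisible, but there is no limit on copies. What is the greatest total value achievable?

Best value-per-unit is item 5 at 41/12; filling with it alone gives 2×41 = 82.
Optimal mix: 3×item 1 → volume 27, value 90.

$90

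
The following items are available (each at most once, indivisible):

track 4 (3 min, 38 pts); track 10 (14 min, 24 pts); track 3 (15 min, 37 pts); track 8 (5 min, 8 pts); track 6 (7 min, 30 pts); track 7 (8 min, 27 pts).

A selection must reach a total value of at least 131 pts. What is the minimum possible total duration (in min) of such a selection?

Subsets with value ≥ 131, sorted by total duration:
- track 4+track 3+track 6+track 7: duration 33, value 132
- track 4+track 3+track 8+track 6+track 7: duration 38, value 140
Minimum duration: 33 min.

33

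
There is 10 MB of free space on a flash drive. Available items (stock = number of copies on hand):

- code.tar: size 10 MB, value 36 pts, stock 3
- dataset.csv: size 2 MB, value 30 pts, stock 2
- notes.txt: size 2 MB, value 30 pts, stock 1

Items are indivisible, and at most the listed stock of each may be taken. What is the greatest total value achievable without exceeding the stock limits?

Best selections within size 10 and stock limits:
- 2×dataset.csv + 1×notes.txt: size 6, value 90
- 1×dataset.csv + 1×notes.txt: size 4, value 60
Best: 90 pts.

90 pts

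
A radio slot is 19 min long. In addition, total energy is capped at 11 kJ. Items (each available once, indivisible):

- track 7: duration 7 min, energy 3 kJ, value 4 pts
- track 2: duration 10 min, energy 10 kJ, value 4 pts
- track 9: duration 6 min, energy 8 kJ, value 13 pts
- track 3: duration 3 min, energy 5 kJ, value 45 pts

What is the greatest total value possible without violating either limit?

49 pts

Feasible sets respecting both limits:
- track 7+track 3: duration 10, energy 8, value 49
- track 3: duration 3, energy 5, value 45
- track 7+track 9: duration 13, energy 11, value 17
- track 9: duration 6, energy 8, value 13
Best: 49 pts.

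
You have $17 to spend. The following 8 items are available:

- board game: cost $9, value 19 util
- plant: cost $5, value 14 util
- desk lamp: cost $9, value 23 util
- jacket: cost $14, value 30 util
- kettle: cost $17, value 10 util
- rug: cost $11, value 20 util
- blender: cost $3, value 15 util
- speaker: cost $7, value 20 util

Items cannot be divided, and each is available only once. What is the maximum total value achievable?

52 util

Check high-value combinations within $17:
- plant+desk lamp+blender: cost 5+9+3=17, value 14+23+15=52
- plant+blender+speaker: cost 5+3+7=15, value 14+15+20=49
- board game+plant+blender: cost 9+5+3=17, value 19+14+15=48
- jacket+blender: cost 14+3=17, value 30+15=45
- desk lamp+speaker: cost 9+7=16, value 23+20=43
Best: 52 util.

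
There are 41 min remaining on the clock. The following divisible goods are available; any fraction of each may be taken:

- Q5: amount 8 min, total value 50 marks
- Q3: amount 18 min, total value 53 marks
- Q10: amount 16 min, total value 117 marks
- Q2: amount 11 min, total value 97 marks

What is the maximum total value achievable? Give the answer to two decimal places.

281.67

Take in order of value per unit:
- Q2 (97/11 per unit): all 11 → value 97, running total 97.00
- Q10 (117/16 per unit): all 16 → value 117, running total 214.00
- Q5 (50/8 per unit): all 8 → value 50, running total 264.00
- Q3 (53/18 per unit): 6 of 18 → value 6×53/18 = 17.6667, running total 281.67
Total 281.67.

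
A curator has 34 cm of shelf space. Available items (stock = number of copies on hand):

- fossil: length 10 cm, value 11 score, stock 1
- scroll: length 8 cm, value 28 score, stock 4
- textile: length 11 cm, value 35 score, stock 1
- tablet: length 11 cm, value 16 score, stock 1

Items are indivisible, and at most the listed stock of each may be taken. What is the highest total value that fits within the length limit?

Best selections within length 34 and stock limits:
- 4×scroll: length 32, value 112
- 1×fossil + 3×scroll: length 34, value 95
- 2×scroll + 1×textile: length 27, value 91
- 3×scroll: length 24, value 84
Best: 112 score.

112 score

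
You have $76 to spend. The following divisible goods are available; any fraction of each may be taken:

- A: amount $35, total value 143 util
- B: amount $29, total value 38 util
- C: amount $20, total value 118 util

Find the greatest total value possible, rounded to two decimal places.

288.52

Take in order of value per unit:
- C (118/20 per unit): all 20 → value 118, running total 118.00
- A (143/35 per unit): all 35 → value 143, running total 261.00
- B (38/29 per unit): 21 of 29 → value 21×38/29 = 27.5172, running total 288.52
Total 288.52.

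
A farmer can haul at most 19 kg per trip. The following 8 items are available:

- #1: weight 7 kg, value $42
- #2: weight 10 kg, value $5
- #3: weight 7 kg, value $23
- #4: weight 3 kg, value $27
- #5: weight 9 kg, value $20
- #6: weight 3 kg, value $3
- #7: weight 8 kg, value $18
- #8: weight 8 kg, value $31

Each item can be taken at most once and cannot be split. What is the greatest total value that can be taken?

Check high-value combinations within 19 kg:
- #1+#4+#8: weight 7+3+8=18, value 42+27+31=100
- #1+#3+#4: weight 7+7+3=17, value 42+23+27=92
- #1+#4+#5: weight 7+3+9=19, value 42+27+20=89
Best: $100.

$100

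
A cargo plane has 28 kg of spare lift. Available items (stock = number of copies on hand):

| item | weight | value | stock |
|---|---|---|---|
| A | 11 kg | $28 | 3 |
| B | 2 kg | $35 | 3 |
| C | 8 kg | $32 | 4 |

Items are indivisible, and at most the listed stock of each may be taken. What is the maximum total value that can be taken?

Top feasible selections:
- 3×B + 2×C: weight 22, value 169
- 2×B + 3×C: weight 28, value 166
- 1×A + 3×B + 1×C: weight 25, value 165
Best: $169.

$169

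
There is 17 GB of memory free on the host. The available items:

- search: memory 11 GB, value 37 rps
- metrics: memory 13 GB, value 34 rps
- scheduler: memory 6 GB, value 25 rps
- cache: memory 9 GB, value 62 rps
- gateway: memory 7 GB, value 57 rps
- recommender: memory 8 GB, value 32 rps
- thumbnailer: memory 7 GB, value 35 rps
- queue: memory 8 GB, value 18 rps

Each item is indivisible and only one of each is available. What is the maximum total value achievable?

119 rps

Check high-value combinations within 17 GB:
- cache+gateway: memory 9+7=16, value 62+57=119
- cache+thumbnailer: memory 9+7=16, value 62+35=97
- cache+recommender: memory 9+8=17, value 62+32=94
- gateway+thumbnailer: memory 7+7=14, value 57+35=92
Best: 119 rps.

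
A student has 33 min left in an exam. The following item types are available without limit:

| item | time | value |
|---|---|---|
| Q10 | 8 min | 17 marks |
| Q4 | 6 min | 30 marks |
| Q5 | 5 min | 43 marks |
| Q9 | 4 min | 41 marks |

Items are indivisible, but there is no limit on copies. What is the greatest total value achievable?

330 marks

Best value-per-unit is Q9 at 41/4; filling with it alone gives 8×41 = 328.
Optimal mix: 1×Q5 + 7×Q9 → time 33, value 330.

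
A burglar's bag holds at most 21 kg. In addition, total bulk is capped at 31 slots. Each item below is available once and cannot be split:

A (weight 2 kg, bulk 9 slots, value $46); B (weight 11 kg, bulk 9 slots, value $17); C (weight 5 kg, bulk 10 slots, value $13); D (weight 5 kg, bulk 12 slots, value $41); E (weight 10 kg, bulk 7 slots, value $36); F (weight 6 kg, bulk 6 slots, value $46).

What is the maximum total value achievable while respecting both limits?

$133

Feasible sets respecting both limits:
- A+D+F: weight 13, bulk 27, value 133
- A+E+F: weight 18, bulk 22, value 128
- A+D+E: weight 17, bulk 28, value 123
- D+E+F: weight 21, bulk 25, value 123
Best: $133.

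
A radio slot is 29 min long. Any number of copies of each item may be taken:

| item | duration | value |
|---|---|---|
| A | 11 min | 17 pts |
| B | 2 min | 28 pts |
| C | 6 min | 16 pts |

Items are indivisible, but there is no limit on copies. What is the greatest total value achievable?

Best value-per-unit is B at 28/2, and filling with it alone uses duration 14×2=28. No mix of the others beats 14×28 = 392.

392 pts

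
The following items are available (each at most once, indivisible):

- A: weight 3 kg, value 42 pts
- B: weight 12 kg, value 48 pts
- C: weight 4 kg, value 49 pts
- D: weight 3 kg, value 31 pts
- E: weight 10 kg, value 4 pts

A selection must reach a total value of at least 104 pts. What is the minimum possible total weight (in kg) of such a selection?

10

Subsets with value ≥ 104, sorted by total weight:
- A+C+D: weight 10, value 122
- A+B+D: weight 18, value 121
Minimum weight: 10 kg.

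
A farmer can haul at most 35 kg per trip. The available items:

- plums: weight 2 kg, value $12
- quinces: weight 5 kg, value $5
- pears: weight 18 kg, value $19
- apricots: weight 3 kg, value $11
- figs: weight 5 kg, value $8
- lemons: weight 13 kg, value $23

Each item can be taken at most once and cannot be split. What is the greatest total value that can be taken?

$59

Check high-value combinations within 35 kg:
- plums+quinces+apricots+figs+lemons: weight 2+5+3+5+13=28, value 12+5+11+8+23=59
- plums+quinces+pears+apricots+figs: weight 2+5+18+3+5=33, value 12+5+19+11+8=55
- plums+apricots+figs+lemons: weight 2+3+5+13=23, value 12+11+8+23=54
- plums+pears+lemons: weight 2+18+13=33, value 12+19+23=54
- pears+apricots+lemons: weight 18+3+13=34, value 19+11+23=53
Best: $59.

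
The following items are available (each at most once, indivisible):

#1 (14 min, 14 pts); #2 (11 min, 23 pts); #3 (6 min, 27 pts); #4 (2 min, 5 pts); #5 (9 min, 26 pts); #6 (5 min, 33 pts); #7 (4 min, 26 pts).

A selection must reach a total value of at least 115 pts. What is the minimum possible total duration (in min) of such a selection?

Subsets with value ≥ 115, sorted by total duration:
- #3+#4+#5+#6+#7: duration 26, value 117
- #2+#3+#5+#6+#7: duration 35, value 135
- #2+#3+#4+#5+#6+#7: duration 37, value 140
- #1+#3+#5+#6+#7: duration 38, value 126
Minimum duration: 26 min.

26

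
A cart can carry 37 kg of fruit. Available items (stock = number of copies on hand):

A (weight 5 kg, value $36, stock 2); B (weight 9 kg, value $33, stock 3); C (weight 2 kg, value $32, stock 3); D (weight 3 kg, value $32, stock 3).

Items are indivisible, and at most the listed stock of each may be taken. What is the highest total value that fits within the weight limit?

$297

Best selections within weight 37 and stock limits:
- 2×A + 1×B + 3×C + 3×D: weight 34, value 297
- 2×A + 2×B + 3×C + 1×D: weight 37, value 266
- 2×A + 1×B + 3×C + 2×D: weight 31, value 265
- 2×A + 1×B + 2×C + 3×D: weight 32, value 265
Best: $297.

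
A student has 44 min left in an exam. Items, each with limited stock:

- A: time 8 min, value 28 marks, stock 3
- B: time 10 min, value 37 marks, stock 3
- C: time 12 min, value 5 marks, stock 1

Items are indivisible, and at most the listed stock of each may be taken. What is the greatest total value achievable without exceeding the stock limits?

Top feasible selections:
- 3×A + 2×B: time 44, value 158
- 1×A + 3×B: time 38, value 139
- 2×A + 2×B: time 36, value 130
- 3×A + 1×B: time 34, value 121
Best: 158 marks.

158 marks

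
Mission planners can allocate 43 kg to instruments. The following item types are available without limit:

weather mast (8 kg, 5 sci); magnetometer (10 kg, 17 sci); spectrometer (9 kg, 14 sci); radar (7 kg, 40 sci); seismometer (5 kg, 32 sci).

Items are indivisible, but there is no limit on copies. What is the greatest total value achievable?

Best value-per-unit is seismometer at 32/5; filling with it alone gives 8×32 = 256.
Optimal mix: 1×radar + 7×seismometer → mass 42, value 264.

264 sci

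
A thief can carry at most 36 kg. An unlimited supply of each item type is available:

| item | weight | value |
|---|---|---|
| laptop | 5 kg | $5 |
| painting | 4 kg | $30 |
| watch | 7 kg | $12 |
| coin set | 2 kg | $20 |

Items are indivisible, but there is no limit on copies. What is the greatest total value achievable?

$360

Best value-per-unit is coin set at 20/2, and filling with it alone uses weight 18×2=36. No mix of the others beats 18×20 = 360.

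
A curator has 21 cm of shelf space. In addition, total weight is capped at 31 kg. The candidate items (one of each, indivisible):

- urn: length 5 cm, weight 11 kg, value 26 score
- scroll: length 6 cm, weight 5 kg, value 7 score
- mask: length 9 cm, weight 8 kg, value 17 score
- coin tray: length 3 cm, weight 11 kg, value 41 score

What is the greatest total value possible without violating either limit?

84 score

Feasible sets respecting both limits:
- urn+mask+coin tray: length 17, weight 30, value 84
- urn+scroll+coin tray: length 14, weight 27, value 74
- urn+coin tray: length 8, weight 22, value 67
- scroll+mask+coin tray: length 18, weight 24, value 65
Best: 84 score.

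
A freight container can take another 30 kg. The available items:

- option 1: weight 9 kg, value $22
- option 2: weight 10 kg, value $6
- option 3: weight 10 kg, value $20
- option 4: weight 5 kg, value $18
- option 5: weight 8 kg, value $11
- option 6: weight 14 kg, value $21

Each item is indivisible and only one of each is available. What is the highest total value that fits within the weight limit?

Check high-value combinations within 30 kg:
- option 1+option 4+option 6: weight 9+5+14=28, value 22+18+21=61
- option 1+option 3+option 4: weight 9+10+5=24, value 22+20+18=60
- option 3+option 4+option 6: weight 10+5+14=29, value 20+18+21=59
- option 1+option 3+option 5: weight 9+10+8=27, value 22+20+11=53
- option 1+option 4+option 5: weight 9+5+8=22, value 22+18+11=51
Best: $61.

$61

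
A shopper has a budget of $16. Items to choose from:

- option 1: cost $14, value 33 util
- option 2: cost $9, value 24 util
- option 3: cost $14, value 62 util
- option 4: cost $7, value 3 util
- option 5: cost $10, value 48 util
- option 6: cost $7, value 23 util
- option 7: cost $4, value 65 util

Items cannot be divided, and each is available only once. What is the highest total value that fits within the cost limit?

113 util

Check high-value combinations within $16:
- option 5+option 7: cost 10+4=14, value 48+65=113
- option 2+option 7: cost 9+4=13, value 24+65=89
- option 6+option 7: cost 7+4=11, value 23+65=88
- option 4+option 7: cost 7+4=11, value 3+65=68
Best: 113 util.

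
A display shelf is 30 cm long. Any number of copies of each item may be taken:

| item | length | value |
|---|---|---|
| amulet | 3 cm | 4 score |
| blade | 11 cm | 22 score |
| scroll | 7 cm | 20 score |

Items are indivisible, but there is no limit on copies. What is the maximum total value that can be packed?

80 score

Best value-per-unit is scroll at 20/7, and filling with it alone uses length 4×7=28. No mix of the others beats 4×20 = 80.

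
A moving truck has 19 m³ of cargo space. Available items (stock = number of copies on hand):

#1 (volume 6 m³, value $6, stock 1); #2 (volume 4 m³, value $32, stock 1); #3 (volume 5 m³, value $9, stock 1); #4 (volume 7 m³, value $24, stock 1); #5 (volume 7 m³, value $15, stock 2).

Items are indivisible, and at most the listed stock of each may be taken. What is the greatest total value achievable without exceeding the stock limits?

Top feasible selections:
- 1×#2 + 1×#4 + 1×#5: volume 18, value 71
- 1×#2 + 1×#3 + 1×#4: volume 16, value 65
- 1×#1 + 1×#2 + 1×#4: volume 17, value 62
Best: $71.

$71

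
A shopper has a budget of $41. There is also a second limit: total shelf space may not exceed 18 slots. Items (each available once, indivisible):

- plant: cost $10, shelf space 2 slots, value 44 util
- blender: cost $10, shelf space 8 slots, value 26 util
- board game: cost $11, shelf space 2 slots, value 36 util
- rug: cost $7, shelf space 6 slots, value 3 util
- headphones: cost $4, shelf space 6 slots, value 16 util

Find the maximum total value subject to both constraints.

122 util

Feasible sets respecting both limits:
- plant+blender+board game+headphones: cost 35, shelf space 18, value 122
- plant+blender+board game+rug: cost 38, shelf space 18, value 109
- plant+blender+board game: cost 31, shelf space 12, value 106
- plant+board game+rug+headphones: cost 32, shelf space 16, value 99
Best: 122 util.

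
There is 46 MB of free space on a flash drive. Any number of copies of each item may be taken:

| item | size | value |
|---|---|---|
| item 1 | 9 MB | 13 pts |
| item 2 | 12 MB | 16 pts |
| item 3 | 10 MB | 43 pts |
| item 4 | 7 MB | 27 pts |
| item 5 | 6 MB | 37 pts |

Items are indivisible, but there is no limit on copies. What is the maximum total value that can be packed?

Best value-per-unit is item 5 at 37/6; filling with it alone gives 7×37 = 259.
Optimal mix: 1×item 3 + 6×item 5 → size 46, value 265.

265 pts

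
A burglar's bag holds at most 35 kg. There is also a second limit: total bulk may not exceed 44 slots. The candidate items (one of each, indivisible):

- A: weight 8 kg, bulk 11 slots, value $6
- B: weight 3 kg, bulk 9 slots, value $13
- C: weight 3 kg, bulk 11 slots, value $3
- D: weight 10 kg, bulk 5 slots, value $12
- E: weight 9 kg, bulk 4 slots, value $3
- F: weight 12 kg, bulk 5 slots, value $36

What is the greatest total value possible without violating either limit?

$67

Feasible sets respecting both limits:
- A+B+D+F: weight 33, bulk 30, value 67
- B+C+D+F: weight 28, bulk 30, value 64
- B+D+E+F: weight 34, bulk 23, value 64
- B+D+F: weight 25, bulk 19, value 61
Best: $67.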